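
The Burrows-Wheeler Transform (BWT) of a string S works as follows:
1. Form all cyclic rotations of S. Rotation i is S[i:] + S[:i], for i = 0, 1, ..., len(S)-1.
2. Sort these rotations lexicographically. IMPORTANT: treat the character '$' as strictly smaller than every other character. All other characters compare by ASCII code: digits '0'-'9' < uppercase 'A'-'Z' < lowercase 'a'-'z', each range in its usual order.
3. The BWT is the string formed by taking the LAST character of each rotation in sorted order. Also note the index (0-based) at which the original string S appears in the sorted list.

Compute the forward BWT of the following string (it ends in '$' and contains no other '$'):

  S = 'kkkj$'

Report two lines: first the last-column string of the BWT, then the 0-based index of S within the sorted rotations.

Answer: jkkk$
4

Derivation:
All 5 rotations (rotation i = S[i:]+S[:i]):
  rot[0] = kkkj$
  rot[1] = kkj$k
  rot[2] = kj$kk
  rot[3] = j$kkk
  rot[4] = $kkkj
Sorted (with $ < everything):
  sorted[0] = $kkkj  (last char: 'j')
  sorted[1] = j$kkk  (last char: 'k')
  sorted[2] = kj$kk  (last char: 'k')
  sorted[3] = kkj$k  (last char: 'k')
  sorted[4] = kkkj$  (last char: '$')
Last column: jkkk$
Original string S is at sorted index 4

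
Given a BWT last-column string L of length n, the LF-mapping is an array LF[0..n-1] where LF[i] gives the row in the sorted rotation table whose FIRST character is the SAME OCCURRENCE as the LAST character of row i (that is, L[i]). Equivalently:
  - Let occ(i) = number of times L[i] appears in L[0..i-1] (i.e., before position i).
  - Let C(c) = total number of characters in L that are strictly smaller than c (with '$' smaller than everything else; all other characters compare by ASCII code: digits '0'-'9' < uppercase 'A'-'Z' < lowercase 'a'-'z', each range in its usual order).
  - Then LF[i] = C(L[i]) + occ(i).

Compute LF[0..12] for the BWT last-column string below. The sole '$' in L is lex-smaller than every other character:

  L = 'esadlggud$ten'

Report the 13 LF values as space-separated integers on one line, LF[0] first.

Answer: 4 10 1 2 8 6 7 12 3 0 11 5 9

Derivation:
Char counts: '$':1, 'a':1, 'd':2, 'e':2, 'g':2, 'l':1, 'n':1, 's':1, 't':1, 'u':1
C (first-col start): C('$')=0, C('a')=1, C('d')=2, C('e')=4, C('g')=6, C('l')=8, C('n')=9, C('s')=10, C('t')=11, C('u')=12
L[0]='e': occ=0, LF[0]=C('e')+0=4+0=4
L[1]='s': occ=0, LF[1]=C('s')+0=10+0=10
L[2]='a': occ=0, LF[2]=C('a')+0=1+0=1
L[3]='d': occ=0, LF[3]=C('d')+0=2+0=2
L[4]='l': occ=0, LF[4]=C('l')+0=8+0=8
L[5]='g': occ=0, LF[5]=C('g')+0=6+0=6
L[6]='g': occ=1, LF[6]=C('g')+1=6+1=7
L[7]='u': occ=0, LF[7]=C('u')+0=12+0=12
L[8]='d': occ=1, LF[8]=C('d')+1=2+1=3
L[9]='$': occ=0, LF[9]=C('$')+0=0+0=0
L[10]='t': occ=0, LF[10]=C('t')+0=11+0=11
L[11]='e': occ=1, LF[11]=C('e')+1=4+1=5
L[12]='n': occ=0, LF[12]=C('n')+0=9+0=9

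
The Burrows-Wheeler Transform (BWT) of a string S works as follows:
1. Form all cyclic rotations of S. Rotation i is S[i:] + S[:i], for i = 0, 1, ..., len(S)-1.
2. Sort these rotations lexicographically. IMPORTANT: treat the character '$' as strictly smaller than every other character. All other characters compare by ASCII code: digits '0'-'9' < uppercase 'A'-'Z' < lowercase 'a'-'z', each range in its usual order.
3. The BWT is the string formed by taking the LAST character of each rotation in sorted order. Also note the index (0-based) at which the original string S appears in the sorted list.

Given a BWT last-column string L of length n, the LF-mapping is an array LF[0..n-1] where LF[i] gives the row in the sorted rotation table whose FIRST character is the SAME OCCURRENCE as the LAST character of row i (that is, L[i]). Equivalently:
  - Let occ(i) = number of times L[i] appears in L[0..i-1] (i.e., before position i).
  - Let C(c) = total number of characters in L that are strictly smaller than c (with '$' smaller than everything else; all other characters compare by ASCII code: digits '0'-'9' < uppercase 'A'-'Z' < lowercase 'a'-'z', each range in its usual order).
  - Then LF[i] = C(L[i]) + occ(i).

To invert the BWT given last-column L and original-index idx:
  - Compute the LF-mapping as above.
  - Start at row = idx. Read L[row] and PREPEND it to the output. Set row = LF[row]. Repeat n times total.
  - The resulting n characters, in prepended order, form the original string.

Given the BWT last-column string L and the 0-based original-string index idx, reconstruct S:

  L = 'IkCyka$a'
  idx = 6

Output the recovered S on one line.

Answer: kayakCI$

Derivation:
LF mapping: 2 5 1 7 6 3 0 4
Walk LF starting at row 6, prepending L[row]:
  step 1: row=6, L[6]='$', prepend. Next row=LF[6]=0
  step 2: row=0, L[0]='I', prepend. Next row=LF[0]=2
  step 3: row=2, L[2]='C', prepend. Next row=LF[2]=1
  step 4: row=1, L[1]='k', prepend. Next row=LF[1]=5
  step 5: row=5, L[5]='a', prepend. Next row=LF[5]=3
  step 6: row=3, L[3]='y', prepend. Next row=LF[3]=7
  step 7: row=7, L[7]='a', prepend. Next row=LF[7]=4
  step 8: row=4, L[4]='k', prepend. Next row=LF[4]=6
Reversed output: kayakCI$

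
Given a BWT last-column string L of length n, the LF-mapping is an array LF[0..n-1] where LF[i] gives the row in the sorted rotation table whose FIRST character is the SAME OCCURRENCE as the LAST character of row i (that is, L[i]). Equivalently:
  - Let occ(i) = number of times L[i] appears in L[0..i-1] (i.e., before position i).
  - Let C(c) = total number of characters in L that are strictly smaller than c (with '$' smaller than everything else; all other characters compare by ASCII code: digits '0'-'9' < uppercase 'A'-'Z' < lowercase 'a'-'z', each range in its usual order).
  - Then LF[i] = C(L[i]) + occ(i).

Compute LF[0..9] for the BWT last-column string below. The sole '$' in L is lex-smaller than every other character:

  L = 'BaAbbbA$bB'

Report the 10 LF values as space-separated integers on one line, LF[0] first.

Char counts: '$':1, 'A':2, 'B':2, 'a':1, 'b':4
C (first-col start): C('$')=0, C('A')=1, C('B')=3, C('a')=5, C('b')=6
L[0]='B': occ=0, LF[0]=C('B')+0=3+0=3
L[1]='a': occ=0, LF[1]=C('a')+0=5+0=5
L[2]='A': occ=0, LF[2]=C('A')+0=1+0=1
L[3]='b': occ=0, LF[3]=C('b')+0=6+0=6
L[4]='b': occ=1, LF[4]=C('b')+1=6+1=7
L[5]='b': occ=2, LF[5]=C('b')+2=6+2=8
L[6]='A': occ=1, LF[6]=C('A')+1=1+1=2
L[7]='$': occ=0, LF[7]=C('$')+0=0+0=0
L[8]='b': occ=3, LF[8]=C('b')+3=6+3=9
L[9]='B': occ=1, LF[9]=C('B')+1=3+1=4

Answer: 3 5 1 6 7 8 2 0 9 4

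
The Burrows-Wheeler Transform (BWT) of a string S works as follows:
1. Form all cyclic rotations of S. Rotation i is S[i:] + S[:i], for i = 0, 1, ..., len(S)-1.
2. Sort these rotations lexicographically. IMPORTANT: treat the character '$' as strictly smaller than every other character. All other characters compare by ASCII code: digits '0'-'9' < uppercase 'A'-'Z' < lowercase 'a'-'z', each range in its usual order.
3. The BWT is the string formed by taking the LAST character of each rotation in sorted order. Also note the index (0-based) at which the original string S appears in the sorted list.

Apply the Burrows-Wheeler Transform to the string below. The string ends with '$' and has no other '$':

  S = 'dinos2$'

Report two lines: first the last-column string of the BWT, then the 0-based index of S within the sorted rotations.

Answer: 2s$dino
2

Derivation:
All 7 rotations (rotation i = S[i:]+S[:i]):
  rot[0] = dinos2$
  rot[1] = inos2$d
  rot[2] = nos2$di
  rot[3] = os2$din
  rot[4] = s2$dino
  rot[5] = 2$dinos
  rot[6] = $dinos2
Sorted (with $ < everything):
  sorted[0] = $dinos2  (last char: '2')
  sorted[1] = 2$dinos  (last char: 's')
  sorted[2] = dinos2$  (last char: '$')
  sorted[3] = inos2$d  (last char: 'd')
  sorted[4] = nos2$di  (last char: 'i')
  sorted[5] = os2$din  (last char: 'n')
  sorted[6] = s2$dino  (last char: 'o')
Last column: 2s$dino
Original string S is at sorted index 2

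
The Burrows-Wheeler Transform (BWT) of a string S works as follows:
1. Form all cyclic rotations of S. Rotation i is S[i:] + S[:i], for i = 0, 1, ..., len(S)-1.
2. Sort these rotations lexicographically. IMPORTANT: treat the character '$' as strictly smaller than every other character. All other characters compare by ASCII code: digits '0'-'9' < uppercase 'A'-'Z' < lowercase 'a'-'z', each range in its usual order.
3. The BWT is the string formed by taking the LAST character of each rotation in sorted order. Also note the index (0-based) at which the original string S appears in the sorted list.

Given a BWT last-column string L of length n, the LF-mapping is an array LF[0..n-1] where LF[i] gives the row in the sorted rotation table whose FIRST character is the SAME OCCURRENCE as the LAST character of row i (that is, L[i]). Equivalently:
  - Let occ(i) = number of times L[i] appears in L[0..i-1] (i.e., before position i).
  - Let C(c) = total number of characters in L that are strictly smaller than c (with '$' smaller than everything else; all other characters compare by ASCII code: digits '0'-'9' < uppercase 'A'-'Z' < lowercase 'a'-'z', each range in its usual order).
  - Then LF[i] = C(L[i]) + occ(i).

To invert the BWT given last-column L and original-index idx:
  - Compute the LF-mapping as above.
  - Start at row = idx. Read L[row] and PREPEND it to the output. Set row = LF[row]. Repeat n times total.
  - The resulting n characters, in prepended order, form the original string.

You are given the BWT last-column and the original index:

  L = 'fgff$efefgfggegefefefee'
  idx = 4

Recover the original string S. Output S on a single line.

Answer: effgeefgfefegffeegfegf$

Derivation:
LF mapping: 9 18 10 11 0 1 12 2 13 19 14 20 21 3 22 4 15 5 16 6 17 7 8
Walk LF starting at row 4, prepending L[row]:
  step 1: row=4, L[4]='$', prepend. Next row=LF[4]=0
  step 2: row=0, L[0]='f', prepend. Next row=LF[0]=9
  step 3: row=9, L[9]='g', prepend. Next row=LF[9]=19
  step 4: row=19, L[19]='e', prepend. Next row=LF[19]=6
  step 5: row=6, L[6]='f', prepend. Next row=LF[6]=12
  step 6: row=12, L[12]='g', prepend. Next row=LF[12]=21
  step 7: row=21, L[21]='e', prepend. Next row=LF[21]=7
  step 8: row=7, L[7]='e', prepend. Next row=LF[7]=2
  step 9: row=2, L[2]='f', prepend. Next row=LF[2]=10
  step 10: row=10, L[10]='f', prepend. Next row=LF[10]=14
  step 11: row=14, L[14]='g', prepend. Next row=LF[14]=22
  step 12: row=22, L[22]='e', prepend. Next row=LF[22]=8
  step 13: row=8, L[8]='f', prepend. Next row=LF[8]=13
  step 14: row=13, L[13]='e', prepend. Next row=LF[13]=3
  step 15: row=3, L[3]='f', prepend. Next row=LF[3]=11
  step 16: row=11, L[11]='g', prepend. Next row=LF[11]=20
  step 17: row=20, L[20]='f', prepend. Next row=LF[20]=17
  step 18: row=17, L[17]='e', prepend. Next row=LF[17]=5
  step 19: row=5, L[5]='e', prepend. Next row=LF[5]=1
  step 20: row=1, L[1]='g', prepend. Next row=LF[1]=18
  step 21: row=18, L[18]='f', prepend. Next row=LF[18]=16
  step 22: row=16, L[16]='f', prepend. Next row=LF[16]=15
  step 23: row=15, L[15]='e', prepend. Next row=LF[15]=4
Reversed output: effgeefgfefegffeegfegf$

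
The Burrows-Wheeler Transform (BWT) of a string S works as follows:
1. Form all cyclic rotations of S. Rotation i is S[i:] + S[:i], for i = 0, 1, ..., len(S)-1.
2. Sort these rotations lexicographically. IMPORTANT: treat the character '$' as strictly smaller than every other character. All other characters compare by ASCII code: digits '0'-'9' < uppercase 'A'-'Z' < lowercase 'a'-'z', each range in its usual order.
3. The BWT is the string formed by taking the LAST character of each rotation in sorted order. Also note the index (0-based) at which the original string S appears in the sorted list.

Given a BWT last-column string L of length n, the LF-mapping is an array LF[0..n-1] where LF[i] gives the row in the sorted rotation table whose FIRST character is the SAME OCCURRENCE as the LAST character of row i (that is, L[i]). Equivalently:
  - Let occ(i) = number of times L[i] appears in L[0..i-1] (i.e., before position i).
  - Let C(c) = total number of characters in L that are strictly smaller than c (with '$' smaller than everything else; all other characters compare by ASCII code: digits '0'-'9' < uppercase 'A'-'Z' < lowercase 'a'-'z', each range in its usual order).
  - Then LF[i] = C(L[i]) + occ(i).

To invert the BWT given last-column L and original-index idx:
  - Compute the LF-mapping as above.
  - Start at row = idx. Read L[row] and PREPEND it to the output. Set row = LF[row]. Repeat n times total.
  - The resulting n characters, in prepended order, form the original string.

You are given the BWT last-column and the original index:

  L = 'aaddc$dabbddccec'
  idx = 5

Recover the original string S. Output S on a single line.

LF mapping: 1 2 10 11 6 0 12 3 4 5 13 14 7 8 15 9
Walk LF starting at row 5, prepending L[row]:
  step 1: row=5, L[5]='$', prepend. Next row=LF[5]=0
  step 2: row=0, L[0]='a', prepend. Next row=LF[0]=1
  step 3: row=1, L[1]='a', prepend. Next row=LF[1]=2
  step 4: row=2, L[2]='d', prepend. Next row=LF[2]=10
  step 5: row=10, L[10]='d', prepend. Next row=LF[10]=13
  step 6: row=13, L[13]='c', prepend. Next row=LF[13]=8
  step 7: row=8, L[8]='b', prepend. Next row=LF[8]=4
  step 8: row=4, L[4]='c', prepend. Next row=LF[4]=6
  step 9: row=6, L[6]='d', prepend. Next row=LF[6]=12
  step 10: row=12, L[12]='c', prepend. Next row=LF[12]=7
  step 11: row=7, L[7]='a', prepend. Next row=LF[7]=3
  step 12: row=3, L[3]='d', prepend. Next row=LF[3]=11
  step 13: row=11, L[11]='d', prepend. Next row=LF[11]=14
  step 14: row=14, L[14]='e', prepend. Next row=LF[14]=15
  step 15: row=15, L[15]='c', prepend. Next row=LF[15]=9
  step 16: row=9, L[9]='b', prepend. Next row=LF[9]=5
Reversed output: bceddacdcbcddaa$

Answer: bceddacdcbcddaa$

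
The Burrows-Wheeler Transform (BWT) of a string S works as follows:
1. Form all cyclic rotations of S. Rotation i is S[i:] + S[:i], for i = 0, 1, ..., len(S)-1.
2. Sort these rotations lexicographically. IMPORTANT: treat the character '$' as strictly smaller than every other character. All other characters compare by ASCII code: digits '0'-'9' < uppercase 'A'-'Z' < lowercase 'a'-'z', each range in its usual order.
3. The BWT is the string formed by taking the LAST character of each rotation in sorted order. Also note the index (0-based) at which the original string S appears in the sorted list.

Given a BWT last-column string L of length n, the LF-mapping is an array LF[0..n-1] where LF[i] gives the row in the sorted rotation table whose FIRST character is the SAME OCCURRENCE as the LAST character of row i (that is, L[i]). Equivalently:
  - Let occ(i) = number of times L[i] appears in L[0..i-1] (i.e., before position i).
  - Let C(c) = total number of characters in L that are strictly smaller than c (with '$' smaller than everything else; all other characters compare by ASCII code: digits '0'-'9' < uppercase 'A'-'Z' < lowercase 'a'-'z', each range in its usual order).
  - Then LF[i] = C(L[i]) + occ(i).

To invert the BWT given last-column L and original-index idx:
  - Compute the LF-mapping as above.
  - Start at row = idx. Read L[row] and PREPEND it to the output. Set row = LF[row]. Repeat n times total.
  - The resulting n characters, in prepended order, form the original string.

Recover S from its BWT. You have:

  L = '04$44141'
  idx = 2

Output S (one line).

Answer: 1414440$

Derivation:
LF mapping: 1 4 0 5 6 2 7 3
Walk LF starting at row 2, prepending L[row]:
  step 1: row=2, L[2]='$', prepend. Next row=LF[2]=0
  step 2: row=0, L[0]='0', prepend. Next row=LF[0]=1
  step 3: row=1, L[1]='4', prepend. Next row=LF[1]=4
  step 4: row=4, L[4]='4', prepend. Next row=LF[4]=6
  step 5: row=6, L[6]='4', prepend. Next row=LF[6]=7
  step 6: row=7, L[7]='1', prepend. Next row=LF[7]=3
  step 7: row=3, L[3]='4', prepend. Next row=LF[3]=5
  step 8: row=5, L[5]='1', prepend. Next row=LF[5]=2
Reversed output: 1414440$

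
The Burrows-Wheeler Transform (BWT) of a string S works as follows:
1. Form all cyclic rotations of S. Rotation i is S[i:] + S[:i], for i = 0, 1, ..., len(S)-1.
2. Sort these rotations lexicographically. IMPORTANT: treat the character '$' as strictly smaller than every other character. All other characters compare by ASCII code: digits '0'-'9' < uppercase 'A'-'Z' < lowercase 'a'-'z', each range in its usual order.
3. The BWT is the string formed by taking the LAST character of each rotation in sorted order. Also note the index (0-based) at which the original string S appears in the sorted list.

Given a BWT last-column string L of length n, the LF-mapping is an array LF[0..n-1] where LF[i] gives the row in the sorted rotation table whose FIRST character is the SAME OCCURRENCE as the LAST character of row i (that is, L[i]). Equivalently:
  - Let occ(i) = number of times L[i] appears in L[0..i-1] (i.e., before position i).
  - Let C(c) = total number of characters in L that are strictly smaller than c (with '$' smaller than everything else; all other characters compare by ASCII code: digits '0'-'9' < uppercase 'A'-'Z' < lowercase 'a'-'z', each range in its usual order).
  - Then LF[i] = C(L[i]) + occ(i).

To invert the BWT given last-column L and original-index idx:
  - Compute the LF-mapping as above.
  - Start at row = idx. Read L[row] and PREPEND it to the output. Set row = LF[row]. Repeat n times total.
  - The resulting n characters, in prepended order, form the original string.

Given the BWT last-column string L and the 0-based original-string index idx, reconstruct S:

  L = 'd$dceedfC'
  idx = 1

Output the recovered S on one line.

Answer: Cfededcd$

Derivation:
LF mapping: 3 0 4 2 6 7 5 8 1
Walk LF starting at row 1, prepending L[row]:
  step 1: row=1, L[1]='$', prepend. Next row=LF[1]=0
  step 2: row=0, L[0]='d', prepend. Next row=LF[0]=3
  step 3: row=3, L[3]='c', prepend. Next row=LF[3]=2
  step 4: row=2, L[2]='d', prepend. Next row=LF[2]=4
  step 5: row=4, L[4]='e', prepend. Next row=LF[4]=6
  step 6: row=6, L[6]='d', prepend. Next row=LF[6]=5
  step 7: row=5, L[5]='e', prepend. Next row=LF[5]=7
  step 8: row=7, L[7]='f', prepend. Next row=LF[7]=8
  step 9: row=8, L[8]='C', prepend. Next row=LF[8]=1
Reversed output: Cfededcd$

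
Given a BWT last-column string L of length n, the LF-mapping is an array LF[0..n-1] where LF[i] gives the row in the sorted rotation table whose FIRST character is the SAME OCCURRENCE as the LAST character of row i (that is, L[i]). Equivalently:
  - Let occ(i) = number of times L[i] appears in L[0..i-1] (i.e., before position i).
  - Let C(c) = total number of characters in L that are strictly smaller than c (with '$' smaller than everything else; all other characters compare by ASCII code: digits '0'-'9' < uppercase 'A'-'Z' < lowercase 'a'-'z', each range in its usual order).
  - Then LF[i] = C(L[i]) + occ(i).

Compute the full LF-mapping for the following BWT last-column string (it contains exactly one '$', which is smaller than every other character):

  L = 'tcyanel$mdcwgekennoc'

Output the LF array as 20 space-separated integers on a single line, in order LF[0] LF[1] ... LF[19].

Char counts: '$':1, 'a':1, 'c':3, 'd':1, 'e':3, 'g':1, 'k':1, 'l':1, 'm':1, 'n':3, 'o':1, 't':1, 'w':1, 'y':1
C (first-col start): C('$')=0, C('a')=1, C('c')=2, C('d')=5, C('e')=6, C('g')=9, C('k')=10, C('l')=11, C('m')=12, C('n')=13, C('o')=16, C('t')=17, C('w')=18, C('y')=19
L[0]='t': occ=0, LF[0]=C('t')+0=17+0=17
L[1]='c': occ=0, LF[1]=C('c')+0=2+0=2
L[2]='y': occ=0, LF[2]=C('y')+0=19+0=19
L[3]='a': occ=0, LF[3]=C('a')+0=1+0=1
L[4]='n': occ=0, LF[4]=C('n')+0=13+0=13
L[5]='e': occ=0, LF[5]=C('e')+0=6+0=6
L[6]='l': occ=0, LF[6]=C('l')+0=11+0=11
L[7]='$': occ=0, LF[7]=C('$')+0=0+0=0
L[8]='m': occ=0, LF[8]=C('m')+0=12+0=12
L[9]='d': occ=0, LF[9]=C('d')+0=5+0=5
L[10]='c': occ=1, LF[10]=C('c')+1=2+1=3
L[11]='w': occ=0, LF[11]=C('w')+0=18+0=18
L[12]='g': occ=0, LF[12]=C('g')+0=9+0=9
L[13]='e': occ=1, LF[13]=C('e')+1=6+1=7
L[14]='k': occ=0, LF[14]=C('k')+0=10+0=10
L[15]='e': occ=2, LF[15]=C('e')+2=6+2=8
L[16]='n': occ=1, LF[16]=C('n')+1=13+1=14
L[17]='n': occ=2, LF[17]=C('n')+2=13+2=15
L[18]='o': occ=0, LF[18]=C('o')+0=16+0=16
L[19]='c': occ=2, LF[19]=C('c')+2=2+2=4

Answer: 17 2 19 1 13 6 11 0 12 5 3 18 9 7 10 8 14 15 16 4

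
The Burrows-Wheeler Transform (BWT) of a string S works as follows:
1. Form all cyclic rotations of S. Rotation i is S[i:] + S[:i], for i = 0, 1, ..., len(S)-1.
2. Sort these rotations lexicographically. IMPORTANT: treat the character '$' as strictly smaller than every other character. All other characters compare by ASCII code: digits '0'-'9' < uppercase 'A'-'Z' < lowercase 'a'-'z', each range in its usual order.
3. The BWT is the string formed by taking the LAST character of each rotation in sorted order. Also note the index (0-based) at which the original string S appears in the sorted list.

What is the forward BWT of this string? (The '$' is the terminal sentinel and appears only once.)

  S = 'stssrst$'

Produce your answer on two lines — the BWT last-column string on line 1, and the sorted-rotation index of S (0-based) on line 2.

Answer: tsstr$ss
5

Derivation:
All 8 rotations (rotation i = S[i:]+S[:i]):
  rot[0] = stssrst$
  rot[1] = tssrst$s
  rot[2] = ssrst$st
  rot[3] = srst$sts
  rot[4] = rst$stss
  rot[5] = st$stssr
  rot[6] = t$stssrs
  rot[7] = $stssrst
Sorted (with $ < everything):
  sorted[0] = $stssrst  (last char: 't')
  sorted[1] = rst$stss  (last char: 's')
  sorted[2] = srst$sts  (last char: 's')
  sorted[3] = ssrst$st  (last char: 't')
  sorted[4] = st$stssr  (last char: 'r')
  sorted[5] = stssrst$  (last char: '$')
  sorted[6] = t$stssrs  (last char: 's')
  sorted[7] = tssrst$s  (last char: 's')
Last column: tsstr$ss
Original string S is at sorted index 5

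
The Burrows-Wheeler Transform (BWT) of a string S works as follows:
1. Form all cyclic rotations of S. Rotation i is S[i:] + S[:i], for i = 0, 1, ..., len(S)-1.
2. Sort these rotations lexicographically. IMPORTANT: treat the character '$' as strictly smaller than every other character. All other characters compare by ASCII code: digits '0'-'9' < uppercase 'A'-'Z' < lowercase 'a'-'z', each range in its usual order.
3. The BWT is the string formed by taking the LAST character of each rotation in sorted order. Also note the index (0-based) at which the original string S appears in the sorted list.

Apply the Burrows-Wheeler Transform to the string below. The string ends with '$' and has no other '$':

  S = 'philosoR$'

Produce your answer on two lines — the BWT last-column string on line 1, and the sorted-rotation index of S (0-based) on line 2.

Answer: Rophisl$o
7

Derivation:
All 9 rotations (rotation i = S[i:]+S[:i]):
  rot[0] = philosoR$
  rot[1] = hilosoR$p
  rot[2] = ilosoR$ph
  rot[3] = losoR$phi
  rot[4] = osoR$phil
  rot[5] = soR$philo
  rot[6] = oR$philos
  rot[7] = R$philoso
  rot[8] = $philosoR
Sorted (with $ < everything):
  sorted[0] = $philosoR  (last char: 'R')
  sorted[1] = R$philoso  (last char: 'o')
  sorted[2] = hilosoR$p  (last char: 'p')
  sorted[3] = ilosoR$ph  (last char: 'h')
  sorted[4] = losoR$phi  (last char: 'i')
  sorted[5] = oR$philos  (last char: 's')
  sorted[6] = osoR$phil  (last char: 'l')
  sorted[7] = philosoR$  (last char: '$')
  sorted[8] = soR$philo  (last char: 'o')
Last column: Rophisl$o
Original string S is at sorted index 7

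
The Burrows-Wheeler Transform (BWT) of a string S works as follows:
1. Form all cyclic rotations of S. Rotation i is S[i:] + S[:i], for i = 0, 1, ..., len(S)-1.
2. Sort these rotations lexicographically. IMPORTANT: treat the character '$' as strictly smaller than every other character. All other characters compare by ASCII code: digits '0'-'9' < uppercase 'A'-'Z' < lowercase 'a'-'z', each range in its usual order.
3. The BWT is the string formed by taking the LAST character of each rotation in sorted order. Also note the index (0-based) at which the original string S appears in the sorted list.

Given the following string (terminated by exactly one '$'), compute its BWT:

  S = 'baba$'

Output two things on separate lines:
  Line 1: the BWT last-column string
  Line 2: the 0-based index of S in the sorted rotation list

All 5 rotations (rotation i = S[i:]+S[:i]):
  rot[0] = baba$
  rot[1] = aba$b
  rot[2] = ba$ba
  rot[3] = a$bab
  rot[4] = $baba
Sorted (with $ < everything):
  sorted[0] = $baba  (last char: 'a')
  sorted[1] = a$bab  (last char: 'b')
  sorted[2] = aba$b  (last char: 'b')
  sorted[3] = ba$ba  (last char: 'a')
  sorted[4] = baba$  (last char: '$')
Last column: abba$
Original string S is at sorted index 4

Answer: abba$
4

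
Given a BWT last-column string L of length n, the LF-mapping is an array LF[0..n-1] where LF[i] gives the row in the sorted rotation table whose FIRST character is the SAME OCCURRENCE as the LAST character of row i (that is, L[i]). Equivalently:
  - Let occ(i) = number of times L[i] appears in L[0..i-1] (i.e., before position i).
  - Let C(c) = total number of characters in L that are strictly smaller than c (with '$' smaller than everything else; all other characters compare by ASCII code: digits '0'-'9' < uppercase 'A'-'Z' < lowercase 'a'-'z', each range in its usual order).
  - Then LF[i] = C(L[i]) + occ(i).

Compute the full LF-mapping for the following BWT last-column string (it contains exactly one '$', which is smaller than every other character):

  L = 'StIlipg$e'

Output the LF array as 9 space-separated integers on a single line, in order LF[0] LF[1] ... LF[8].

Char counts: '$':1, 'I':1, 'S':1, 'e':1, 'g':1, 'i':1, 'l':1, 'p':1, 't':1
C (first-col start): C('$')=0, C('I')=1, C('S')=2, C('e')=3, C('g')=4, C('i')=5, C('l')=6, C('p')=7, C('t')=8
L[0]='S': occ=0, LF[0]=C('S')+0=2+0=2
L[1]='t': occ=0, LF[1]=C('t')+0=8+0=8
L[2]='I': occ=0, LF[2]=C('I')+0=1+0=1
L[3]='l': occ=0, LF[3]=C('l')+0=6+0=6
L[4]='i': occ=0, LF[4]=C('i')+0=5+0=5
L[5]='p': occ=0, LF[5]=C('p')+0=7+0=7
L[6]='g': occ=0, LF[6]=C('g')+0=4+0=4
L[7]='$': occ=0, LF[7]=C('$')+0=0+0=0
L[8]='e': occ=0, LF[8]=C('e')+0=3+0=3

Answer: 2 8 1 6 5 7 4 0 3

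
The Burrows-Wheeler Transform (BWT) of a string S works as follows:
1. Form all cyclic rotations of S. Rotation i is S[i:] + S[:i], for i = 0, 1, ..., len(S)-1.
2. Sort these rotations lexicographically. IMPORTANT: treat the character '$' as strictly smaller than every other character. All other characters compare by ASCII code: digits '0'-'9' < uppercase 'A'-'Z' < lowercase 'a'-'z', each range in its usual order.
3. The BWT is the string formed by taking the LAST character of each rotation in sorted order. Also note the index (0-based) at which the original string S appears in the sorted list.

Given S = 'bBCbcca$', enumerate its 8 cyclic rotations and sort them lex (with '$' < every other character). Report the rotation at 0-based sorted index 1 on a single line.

Answer: BCbcca$b

Derivation:
All 8 rotations (rotation i = S[i:]+S[:i]):
  rot[0] = bBCbcca$
  rot[1] = BCbcca$b
  rot[2] = Cbcca$bB
  rot[3] = bcca$bBC
  rot[4] = cca$bBCb
  rot[5] = ca$bBCbc
  rot[6] = a$bBCbcc
  rot[7] = $bBCbcca
Sorted (with $ < everything):
  sorted[0] = $bBCbcca
  sorted[1] = BCbcca$b
  sorted[2] = Cbcca$bB
  sorted[3] = a$bBCbcc
  sorted[4] = bBCbcca$
  sorted[5] = bcca$bBC
  sorted[6] = ca$bBCbc
  sorted[7] = cca$bBCb
sorted[1] = BCbcca$b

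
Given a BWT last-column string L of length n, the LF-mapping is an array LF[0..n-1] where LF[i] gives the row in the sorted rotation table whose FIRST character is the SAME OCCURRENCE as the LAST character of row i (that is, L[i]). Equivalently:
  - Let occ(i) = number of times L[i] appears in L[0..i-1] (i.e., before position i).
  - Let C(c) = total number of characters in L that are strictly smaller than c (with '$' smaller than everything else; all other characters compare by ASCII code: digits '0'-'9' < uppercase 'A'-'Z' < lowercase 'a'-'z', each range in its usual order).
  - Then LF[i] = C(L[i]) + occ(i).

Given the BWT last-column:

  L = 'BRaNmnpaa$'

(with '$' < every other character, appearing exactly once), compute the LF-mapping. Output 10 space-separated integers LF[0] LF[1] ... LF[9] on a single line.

Answer: 1 3 4 2 7 8 9 5 6 0

Derivation:
Char counts: '$':1, 'B':1, 'N':1, 'R':1, 'a':3, 'm':1, 'n':1, 'p':1
C (first-col start): C('$')=0, C('B')=1, C('N')=2, C('R')=3, C('a')=4, C('m')=7, C('n')=8, C('p')=9
L[0]='B': occ=0, LF[0]=C('B')+0=1+0=1
L[1]='R': occ=0, LF[1]=C('R')+0=3+0=3
L[2]='a': occ=0, LF[2]=C('a')+0=4+0=4
L[3]='N': occ=0, LF[3]=C('N')+0=2+0=2
L[4]='m': occ=0, LF[4]=C('m')+0=7+0=7
L[5]='n': occ=0, LF[5]=C('n')+0=8+0=8
L[6]='p': occ=0, LF[6]=C('p')+0=9+0=9
L[7]='a': occ=1, LF[7]=C('a')+1=4+1=5
L[8]='a': occ=2, LF[8]=C('a')+2=4+2=6
L[9]='$': occ=0, LF[9]=C('$')+0=0+0=0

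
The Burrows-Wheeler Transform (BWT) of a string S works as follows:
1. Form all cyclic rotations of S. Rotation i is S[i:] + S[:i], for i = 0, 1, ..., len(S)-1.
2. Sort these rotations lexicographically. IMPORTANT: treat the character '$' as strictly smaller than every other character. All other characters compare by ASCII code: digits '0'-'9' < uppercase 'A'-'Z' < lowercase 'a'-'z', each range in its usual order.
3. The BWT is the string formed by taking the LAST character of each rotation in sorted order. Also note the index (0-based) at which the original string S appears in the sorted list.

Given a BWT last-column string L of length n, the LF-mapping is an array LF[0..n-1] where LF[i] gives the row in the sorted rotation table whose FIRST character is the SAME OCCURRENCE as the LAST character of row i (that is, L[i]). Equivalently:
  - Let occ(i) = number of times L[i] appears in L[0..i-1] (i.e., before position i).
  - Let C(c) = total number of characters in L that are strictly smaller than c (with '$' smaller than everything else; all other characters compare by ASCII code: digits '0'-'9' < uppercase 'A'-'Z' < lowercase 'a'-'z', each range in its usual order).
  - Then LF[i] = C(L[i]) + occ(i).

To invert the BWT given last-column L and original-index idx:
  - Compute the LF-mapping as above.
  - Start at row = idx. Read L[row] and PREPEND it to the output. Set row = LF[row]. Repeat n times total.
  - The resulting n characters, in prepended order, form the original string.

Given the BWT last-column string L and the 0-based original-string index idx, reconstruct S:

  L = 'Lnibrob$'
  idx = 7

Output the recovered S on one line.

LF mapping: 1 5 4 2 7 6 3 0
Walk LF starting at row 7, prepending L[row]:
  step 1: row=7, L[7]='$', prepend. Next row=LF[7]=0
  step 2: row=0, L[0]='L', prepend. Next row=LF[0]=1
  step 3: row=1, L[1]='n', prepend. Next row=LF[1]=5
  step 4: row=5, L[5]='o', prepend. Next row=LF[5]=6
  step 5: row=6, L[6]='b', prepend. Next row=LF[6]=3
  step 6: row=3, L[3]='b', prepend. Next row=LF[3]=2
  step 7: row=2, L[2]='i', prepend. Next row=LF[2]=4
  step 8: row=4, L[4]='r', prepend. Next row=LF[4]=7
Reversed output: ribbonL$

Answer: ribbonL$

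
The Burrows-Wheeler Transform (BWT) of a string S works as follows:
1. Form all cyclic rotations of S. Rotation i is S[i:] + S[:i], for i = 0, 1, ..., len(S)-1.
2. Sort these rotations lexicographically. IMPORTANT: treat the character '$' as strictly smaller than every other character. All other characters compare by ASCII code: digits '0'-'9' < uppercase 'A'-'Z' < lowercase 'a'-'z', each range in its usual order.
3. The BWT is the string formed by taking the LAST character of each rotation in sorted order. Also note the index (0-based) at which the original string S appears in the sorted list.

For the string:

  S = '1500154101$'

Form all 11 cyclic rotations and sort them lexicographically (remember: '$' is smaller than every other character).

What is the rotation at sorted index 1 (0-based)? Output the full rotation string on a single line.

Answer: 00154101$15

Derivation:
All 11 rotations (rotation i = S[i:]+S[:i]):
  rot[0] = 1500154101$
  rot[1] = 500154101$1
  rot[2] = 00154101$15
  rot[3] = 0154101$150
  rot[4] = 154101$1500
  rot[5] = 54101$15001
  rot[6] = 4101$150015
  rot[7] = 101$1500154
  rot[8] = 01$15001541
  rot[9] = 1$150015410
  rot[10] = $1500154101
Sorted (with $ < everything):
  sorted[0] = $1500154101
  sorted[1] = 00154101$15
  sorted[2] = 01$15001541
  sorted[3] = 0154101$150
  sorted[4] = 1$150015410
  sorted[5] = 101$1500154
  sorted[6] = 1500154101$
  sorted[7] = 154101$1500
  sorted[8] = 4101$150015
  sorted[9] = 500154101$1
  sorted[10] = 54101$15001
sorted[1] = 00154101$15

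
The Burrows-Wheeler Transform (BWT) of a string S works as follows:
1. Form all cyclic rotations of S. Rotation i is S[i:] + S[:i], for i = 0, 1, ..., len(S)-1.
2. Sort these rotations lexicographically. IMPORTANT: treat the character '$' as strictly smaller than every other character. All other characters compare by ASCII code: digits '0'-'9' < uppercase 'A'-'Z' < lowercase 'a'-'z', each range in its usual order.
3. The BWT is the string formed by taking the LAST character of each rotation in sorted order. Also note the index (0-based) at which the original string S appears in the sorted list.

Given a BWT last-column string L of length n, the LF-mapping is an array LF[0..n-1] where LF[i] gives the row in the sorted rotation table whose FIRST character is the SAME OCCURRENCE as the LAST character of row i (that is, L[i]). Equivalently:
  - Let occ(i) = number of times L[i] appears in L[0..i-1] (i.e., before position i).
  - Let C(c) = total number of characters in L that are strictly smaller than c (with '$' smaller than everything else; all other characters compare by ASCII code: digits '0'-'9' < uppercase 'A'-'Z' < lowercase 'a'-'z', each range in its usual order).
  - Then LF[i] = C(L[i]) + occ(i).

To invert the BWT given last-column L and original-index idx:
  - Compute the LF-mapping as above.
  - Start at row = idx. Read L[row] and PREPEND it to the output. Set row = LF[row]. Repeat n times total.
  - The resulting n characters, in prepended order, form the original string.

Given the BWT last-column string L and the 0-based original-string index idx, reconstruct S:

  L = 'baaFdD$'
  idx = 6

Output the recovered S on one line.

LF mapping: 5 3 4 2 6 1 0
Walk LF starting at row 6, prepending L[row]:
  step 1: row=6, L[6]='$', prepend. Next row=LF[6]=0
  step 2: row=0, L[0]='b', prepend. Next row=LF[0]=5
  step 3: row=5, L[5]='D', prepend. Next row=LF[5]=1
  step 4: row=1, L[1]='a', prepend. Next row=LF[1]=3
  step 5: row=3, L[3]='F', prepend. Next row=LF[3]=2
  step 6: row=2, L[2]='a', prepend. Next row=LF[2]=4
  step 7: row=4, L[4]='d', prepend. Next row=LF[4]=6
Reversed output: daFaDb$

Answer: daFaDb$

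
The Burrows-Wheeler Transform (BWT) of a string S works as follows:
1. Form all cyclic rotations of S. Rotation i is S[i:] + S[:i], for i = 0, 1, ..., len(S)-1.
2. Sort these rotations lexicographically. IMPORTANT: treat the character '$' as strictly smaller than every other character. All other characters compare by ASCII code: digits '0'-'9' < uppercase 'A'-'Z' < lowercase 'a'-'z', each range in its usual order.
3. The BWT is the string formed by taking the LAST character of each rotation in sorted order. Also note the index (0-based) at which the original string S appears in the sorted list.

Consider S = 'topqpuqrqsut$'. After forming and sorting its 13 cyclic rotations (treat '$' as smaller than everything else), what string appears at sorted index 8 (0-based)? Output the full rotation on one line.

Answer: sut$topqpuqrq

Derivation:
All 13 rotations (rotation i = S[i:]+S[:i]):
  rot[0] = topqpuqrqsut$
  rot[1] = opqpuqrqsut$t
  rot[2] = pqpuqrqsut$to
  rot[3] = qpuqrqsut$top
  rot[4] = puqrqsut$topq
  rot[5] = uqrqsut$topqp
  rot[6] = qrqsut$topqpu
  rot[7] = rqsut$topqpuq
  rot[8] = qsut$topqpuqr
  rot[9] = sut$topqpuqrq
  rot[10] = ut$topqpuqrqs
  rot[11] = t$topqpuqrqsu
  rot[12] = $topqpuqrqsut
Sorted (with $ < everything):
  sorted[0] = $topqpuqrqsut
  sorted[1] = opqpuqrqsut$t
  sorted[2] = pqpuqrqsut$to
  sorted[3] = puqrqsut$topq
  sorted[4] = qpuqrqsut$top
  sorted[5] = qrqsut$topqpu
  sorted[6] = qsut$topqpuqr
  sorted[7] = rqsut$topqpuq
  sorted[8] = sut$topqpuqrq
  sorted[9] = t$topqpuqrqsu
  sorted[10] = topqpuqrqsut$
  sorted[11] = uqrqsut$topqp
  sorted[12] = ut$topqpuqrqs
sorted[8] = sut$topqpuqrq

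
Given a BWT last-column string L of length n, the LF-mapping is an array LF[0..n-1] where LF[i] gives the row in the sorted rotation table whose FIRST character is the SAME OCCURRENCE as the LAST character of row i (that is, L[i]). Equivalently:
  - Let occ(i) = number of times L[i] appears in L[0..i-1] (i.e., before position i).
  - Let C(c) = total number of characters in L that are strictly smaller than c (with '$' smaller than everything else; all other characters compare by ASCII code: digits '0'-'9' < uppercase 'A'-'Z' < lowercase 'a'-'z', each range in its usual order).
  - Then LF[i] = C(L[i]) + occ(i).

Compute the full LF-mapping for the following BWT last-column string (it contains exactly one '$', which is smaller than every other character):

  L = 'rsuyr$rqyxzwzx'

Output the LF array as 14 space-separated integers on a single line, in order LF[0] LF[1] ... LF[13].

Char counts: '$':1, 'q':1, 'r':3, 's':1, 'u':1, 'w':1, 'x':2, 'y':2, 'z':2
C (first-col start): C('$')=0, C('q')=1, C('r')=2, C('s')=5, C('u')=6, C('w')=7, C('x')=8, C('y')=10, C('z')=12
L[0]='r': occ=0, LF[0]=C('r')+0=2+0=2
L[1]='s': occ=0, LF[1]=C('s')+0=5+0=5
L[2]='u': occ=0, LF[2]=C('u')+0=6+0=6
L[3]='y': occ=0, LF[3]=C('y')+0=10+0=10
L[4]='r': occ=1, LF[4]=C('r')+1=2+1=3
L[5]='$': occ=0, LF[5]=C('$')+0=0+0=0
L[6]='r': occ=2, LF[6]=C('r')+2=2+2=4
L[7]='q': occ=0, LF[7]=C('q')+0=1+0=1
L[8]='y': occ=1, LF[8]=C('y')+1=10+1=11
L[9]='x': occ=0, LF[9]=C('x')+0=8+0=8
L[10]='z': occ=0, LF[10]=C('z')+0=12+0=12
L[11]='w': occ=0, LF[11]=C('w')+0=7+0=7
L[12]='z': occ=1, LF[12]=C('z')+1=12+1=13
L[13]='x': occ=1, LF[13]=C('x')+1=8+1=9

Answer: 2 5 6 10 3 0 4 1 11 8 12 7 13 9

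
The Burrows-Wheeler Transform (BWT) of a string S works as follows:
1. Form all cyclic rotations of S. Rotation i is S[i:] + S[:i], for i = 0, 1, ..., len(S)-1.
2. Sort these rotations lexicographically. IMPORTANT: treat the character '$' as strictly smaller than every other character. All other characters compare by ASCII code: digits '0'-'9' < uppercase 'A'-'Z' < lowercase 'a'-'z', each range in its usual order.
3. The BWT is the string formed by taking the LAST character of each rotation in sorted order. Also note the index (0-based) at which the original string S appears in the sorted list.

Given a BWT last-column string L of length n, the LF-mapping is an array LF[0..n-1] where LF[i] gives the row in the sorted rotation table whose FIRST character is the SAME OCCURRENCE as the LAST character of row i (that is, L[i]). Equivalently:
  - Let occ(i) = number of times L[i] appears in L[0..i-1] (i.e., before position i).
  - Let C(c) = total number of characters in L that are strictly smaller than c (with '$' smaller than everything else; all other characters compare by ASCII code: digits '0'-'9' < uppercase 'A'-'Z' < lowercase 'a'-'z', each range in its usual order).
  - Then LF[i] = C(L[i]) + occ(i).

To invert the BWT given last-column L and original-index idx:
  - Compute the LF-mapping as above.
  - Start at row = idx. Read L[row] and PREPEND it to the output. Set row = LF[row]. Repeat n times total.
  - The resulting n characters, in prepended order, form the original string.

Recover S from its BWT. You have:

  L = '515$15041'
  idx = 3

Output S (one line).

Answer: 11545105$

Derivation:
LF mapping: 6 2 7 0 3 8 1 5 4
Walk LF starting at row 3, prepending L[row]:
  step 1: row=3, L[3]='$', prepend. Next row=LF[3]=0
  step 2: row=0, L[0]='5', prepend. Next row=LF[0]=6
  step 3: row=6, L[6]='0', prepend. Next row=LF[6]=1
  step 4: row=1, L[1]='1', prepend. Next row=LF[1]=2
  step 5: row=2, L[2]='5', prepend. Next row=LF[2]=7
  step 6: row=7, L[7]='4', prepend. Next row=LF[7]=5
  step 7: row=5, L[5]='5', prepend. Next row=LF[5]=8
  step 8: row=8, L[8]='1', prepend. Next row=LF[8]=4
  step 9: row=4, L[4]='1', prepend. Next row=LF[4]=3
Reversed output: 11545105$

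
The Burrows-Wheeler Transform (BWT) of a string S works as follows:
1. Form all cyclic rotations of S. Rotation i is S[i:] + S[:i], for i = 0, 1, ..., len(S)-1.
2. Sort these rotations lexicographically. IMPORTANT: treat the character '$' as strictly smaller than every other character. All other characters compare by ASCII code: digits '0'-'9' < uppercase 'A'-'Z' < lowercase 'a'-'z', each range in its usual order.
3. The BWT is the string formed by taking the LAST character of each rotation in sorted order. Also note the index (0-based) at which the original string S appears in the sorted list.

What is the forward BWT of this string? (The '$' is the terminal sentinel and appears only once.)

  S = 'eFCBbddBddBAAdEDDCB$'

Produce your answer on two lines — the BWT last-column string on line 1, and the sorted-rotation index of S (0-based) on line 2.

Answer: BBACdCdDFDEdeBddABb$
19

Derivation:
All 20 rotations (rotation i = S[i:]+S[:i]):
  rot[0] = eFCBbddBddBAAdEDDCB$
  rot[1] = FCBbddBddBAAdEDDCB$e
  rot[2] = CBbddBddBAAdEDDCB$eF
  rot[3] = BbddBddBAAdEDDCB$eFC
  rot[4] = bddBddBAAdEDDCB$eFCB
  rot[5] = ddBddBAAdEDDCB$eFCBb
  rot[6] = dBddBAAdEDDCB$eFCBbd
  rot[7] = BddBAAdEDDCB$eFCBbdd
  rot[8] = ddBAAdEDDCB$eFCBbddB
  rot[9] = dBAAdEDDCB$eFCBbddBd
  rot[10] = BAAdEDDCB$eFCBbddBdd
  rot[11] = AAdEDDCB$eFCBbddBddB
  rot[12] = AdEDDCB$eFCBbddBddBA
  rot[13] = dEDDCB$eFCBbddBddBAA
  rot[14] = EDDCB$eFCBbddBddBAAd
  rot[15] = DDCB$eFCBbddBddBAAdE
  rot[16] = DCB$eFCBbddBddBAAdED
  rot[17] = CB$eFCBbddBddBAAdEDD
  rot[18] = B$eFCBbddBddBAAdEDDC
  rot[19] = $eFCBbddBddBAAdEDDCB
Sorted (with $ < everything):
  sorted[0] = $eFCBbddBddBAAdEDDCB  (last char: 'B')
  sorted[1] = AAdEDDCB$eFCBbddBddB  (last char: 'B')
  sorted[2] = AdEDDCB$eFCBbddBddBA  (last char: 'A')
  sorted[3] = B$eFCBbddBddBAAdEDDC  (last char: 'C')
  sorted[4] = BAAdEDDCB$eFCBbddBdd  (last char: 'd')
  sorted[5] = BbddBddBAAdEDDCB$eFC  (last char: 'C')
  sorted[6] = BddBAAdEDDCB$eFCBbdd  (last char: 'd')
  sorted[7] = CB$eFCBbddBddBAAdEDD  (last char: 'D')
  sorted[8] = CBbddBddBAAdEDDCB$eF  (last char: 'F')
  sorted[9] = DCB$eFCBbddBddBAAdED  (last char: 'D')
  sorted[10] = DDCB$eFCBbddBddBAAdE  (last char: 'E')
  sorted[11] = EDDCB$eFCBbddBddBAAd  (last char: 'd')
  sorted[12] = FCBbddBddBAAdEDDCB$e  (last char: 'e')
  sorted[13] = bddBddBAAdEDDCB$eFCB  (last char: 'B')
  sorted[14] = dBAAdEDDCB$eFCBbddBd  (last char: 'd')
  sorted[15] = dBddBAAdEDDCB$eFCBbd  (last char: 'd')
  sorted[16] = dEDDCB$eFCBbddBddBAA  (last char: 'A')
  sorted[17] = ddBAAdEDDCB$eFCBbddB  (last char: 'B')
  sorted[18] = ddBddBAAdEDDCB$eFCBb  (last char: 'b')
  sorted[19] = eFCBbddBddBAAdEDDCB$  (last char: '$')
Last column: BBACdCdDFDEdeBddABb$
Original string S is at sorted index 19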